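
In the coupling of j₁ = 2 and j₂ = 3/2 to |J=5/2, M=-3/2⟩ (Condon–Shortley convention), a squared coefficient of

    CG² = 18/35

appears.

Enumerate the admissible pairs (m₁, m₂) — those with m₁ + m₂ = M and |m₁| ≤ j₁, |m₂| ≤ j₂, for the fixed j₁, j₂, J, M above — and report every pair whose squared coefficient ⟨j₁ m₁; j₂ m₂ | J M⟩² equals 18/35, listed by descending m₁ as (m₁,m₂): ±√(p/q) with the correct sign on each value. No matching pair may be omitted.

Admissible pairs with m₁+m₂ = M = -3/2: (-2,1/2), (-1,-1/2), (0,-3/2)
  (m₁,m₂)=(0,-3/2): CG² = 18/35, CG = +√(18/35)   ← matches the target
  (m₁,m₂)=(-1,-1/2): CG² = 1/35, CG = −√(1/35)
  (m₁,m₂)=(-2,1/2): CG² = 16/35, CG = −√(16/35)
Pairs with CG² = 18/35: (0,-3/2): +√(18/35)

(0,-3/2): +√(18/35)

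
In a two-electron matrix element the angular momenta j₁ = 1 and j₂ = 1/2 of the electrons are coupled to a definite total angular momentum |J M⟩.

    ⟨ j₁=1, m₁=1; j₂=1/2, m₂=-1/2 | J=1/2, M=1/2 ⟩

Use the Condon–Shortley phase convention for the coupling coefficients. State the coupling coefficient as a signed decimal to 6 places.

+√(2/3) = +0.816497

triangle: 1!·1!·0!/3! = 1/6
(j±m)!: 2!·0!·0!·1!·1!·0! = 2
prefactor² = (2J+1)·Δ·N² = 2/3
  k=0: +1/(0!·1!·0!·0!·1!·0!) = 1
Σ = 1  ⇒  CG² = 2/3·1² = 2/3
CG = +√(2/3) = +0.816497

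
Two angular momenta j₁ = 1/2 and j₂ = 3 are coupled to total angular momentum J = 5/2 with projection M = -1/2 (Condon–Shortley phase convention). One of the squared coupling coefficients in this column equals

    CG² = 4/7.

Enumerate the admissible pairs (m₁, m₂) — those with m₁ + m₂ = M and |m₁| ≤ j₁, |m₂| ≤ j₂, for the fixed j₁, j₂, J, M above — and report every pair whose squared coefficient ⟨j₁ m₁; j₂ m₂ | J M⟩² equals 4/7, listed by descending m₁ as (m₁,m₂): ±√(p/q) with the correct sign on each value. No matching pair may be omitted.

Admissible pairs with m₁+m₂ = M = -1/2: (-1/2,0), (1/2,-1)
  (m₁,m₂)=(1/2,-1): CG² = 4/7, CG = +√(4/7)   ← matches the target
  (m₁,m₂)=(-1/2,0): CG² = 3/7, CG = −√(3/7)
Pairs with CG² = 4/7: (1/2,-1): +√(4/7)

(1/2,-1): +√(4/7)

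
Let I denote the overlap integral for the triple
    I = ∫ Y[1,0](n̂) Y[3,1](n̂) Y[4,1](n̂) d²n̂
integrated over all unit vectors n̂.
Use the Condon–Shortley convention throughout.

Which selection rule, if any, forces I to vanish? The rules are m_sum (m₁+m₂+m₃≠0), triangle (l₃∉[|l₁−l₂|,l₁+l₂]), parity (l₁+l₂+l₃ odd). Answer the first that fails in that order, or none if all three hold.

m_sum

m₁+m₂+m₃ = 0 + 1 + 1 = 2  ✗
triangle: |1−3|=2 ≤ l₃=4 ≤ 1+3=4
parity: l₁+l₂+l₃ = 8 is even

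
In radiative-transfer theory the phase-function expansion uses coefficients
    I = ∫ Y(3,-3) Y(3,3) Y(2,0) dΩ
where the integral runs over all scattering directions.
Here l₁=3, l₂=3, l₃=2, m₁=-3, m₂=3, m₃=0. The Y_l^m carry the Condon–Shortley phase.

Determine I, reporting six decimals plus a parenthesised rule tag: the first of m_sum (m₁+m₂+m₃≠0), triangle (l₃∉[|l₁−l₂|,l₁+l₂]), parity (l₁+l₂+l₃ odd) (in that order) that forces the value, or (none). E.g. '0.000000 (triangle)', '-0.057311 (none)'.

0.210261 (none)

Rules hold: Σm=0, L=8 even, 0≤2≤6.
N = 7·7·5 = 245
Δ = 4!·2!·2!/9! = 1/3780
Racah Σ t=1..3: t=1:−1/24 t=2:+1/4 t=3:−1/24 = 1/6
⇒ 3j(3 3 2; 0 0 0)² = 4/105, sgn +1
Racah Σ t=4..4: t=4:+1/96 = 1/96
⇒ 3j(3 3 2; -3 3 0)² = 5/84, sgn +1
4πI² = N·(3j₀)²·(3jₘ)² = 5/9
I = +1·√(0.555556/4π) = 0.21026104
No selection rule forces the value: the integral is nonzero (none).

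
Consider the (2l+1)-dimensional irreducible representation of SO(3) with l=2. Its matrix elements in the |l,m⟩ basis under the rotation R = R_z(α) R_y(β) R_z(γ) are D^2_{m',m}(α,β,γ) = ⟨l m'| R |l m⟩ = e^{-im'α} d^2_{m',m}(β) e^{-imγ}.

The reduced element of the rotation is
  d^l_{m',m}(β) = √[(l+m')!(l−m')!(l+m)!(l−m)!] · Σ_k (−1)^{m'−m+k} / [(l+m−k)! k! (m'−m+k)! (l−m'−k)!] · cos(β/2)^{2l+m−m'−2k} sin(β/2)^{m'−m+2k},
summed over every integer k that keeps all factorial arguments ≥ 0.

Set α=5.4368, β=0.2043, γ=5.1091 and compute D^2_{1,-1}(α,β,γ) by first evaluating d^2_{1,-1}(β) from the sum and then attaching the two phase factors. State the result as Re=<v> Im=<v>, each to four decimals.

Re=0.0291 Im=-0.0099

Split into d^2_{1,-1}(β=0.2043) × two z-phases.
With c≡cos(β/2)=0.994787 and s≡sin(β/2)=0.101972, N=[6·1·1·6]^{1/2}=6.000000
k∈{0,1} keeps every argument non-negative
  k=0: (−1)^2·6.0000/(2)·0.9948^2·0.1020^2 = +0.030871
  k=1: (−1)^3·6.0000/(6)·0.9948^0·0.1020^4 = -0.000108
d^2_{1,-1}(0.2043) = +0.030871 -0.000108 = +0.030763
Phases: e^{-i·(1)·5.4368}=+0.662694+0.748890i, e^{-i·(-1)·5.1091}=+0.386387-0.922337i ⇒ D=+0.029126-0.009901i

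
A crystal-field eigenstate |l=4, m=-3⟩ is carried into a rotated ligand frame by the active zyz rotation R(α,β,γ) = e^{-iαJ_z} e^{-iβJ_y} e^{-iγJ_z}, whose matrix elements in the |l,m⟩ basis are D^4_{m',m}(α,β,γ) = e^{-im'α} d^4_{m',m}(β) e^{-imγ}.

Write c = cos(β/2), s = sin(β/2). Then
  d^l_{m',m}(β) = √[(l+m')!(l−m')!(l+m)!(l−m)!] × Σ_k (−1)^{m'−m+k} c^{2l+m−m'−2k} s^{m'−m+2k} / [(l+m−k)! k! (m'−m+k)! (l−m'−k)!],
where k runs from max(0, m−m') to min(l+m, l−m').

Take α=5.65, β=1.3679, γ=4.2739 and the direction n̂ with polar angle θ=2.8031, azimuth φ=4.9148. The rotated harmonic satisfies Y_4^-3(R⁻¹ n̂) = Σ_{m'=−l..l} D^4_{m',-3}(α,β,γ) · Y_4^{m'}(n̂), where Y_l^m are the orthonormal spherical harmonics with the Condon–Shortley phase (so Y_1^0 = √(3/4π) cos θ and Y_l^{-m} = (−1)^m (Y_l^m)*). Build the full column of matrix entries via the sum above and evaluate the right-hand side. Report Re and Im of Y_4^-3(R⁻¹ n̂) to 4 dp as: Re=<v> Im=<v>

Re=0.0381 Im=0.0511

Need the full column D^4_{m',-3} for m'=−4..4 at α=5.6500, β=1.3679, γ=4.2739.
cos(β/2)=0.775083, sin(β/2)=0.631860
d^4_{-4,-3}: single k=1 term ⇒ +0.300333;  D = -0.194995-0.228422i
d^4_{-3,-3}: k∈[0..1] ⇒ +0.130252 -0.605938 = -0.475686;  D = +0.034898+0.474404i
d^4_{-2,-3}: k∈[0..1] ⇒ -0.397303 +0.792114 = +0.394811;  D = +0.209636-0.334557i
d^4_{-1,-3}: k∈[0..1] ⇒ +0.687069 -0.761016 = -0.073947;  D = -0.068731+0.027281i
d^4_{0,-3}: k∈[0..1] ⇒ -0.834962 +0.554896 = -0.280066;  D = -0.270986-0.070735i
d^4_{1,-3}: k∈[0..1] ⇒ +0.761016 -0.303452 = +0.457564;  D = +0.288524+0.355132i
d^4_{2,-3}: k∈[0..1] ⇒ -0.526420 +0.116615 = -0.409805;  D = -0.020112-0.409311i
d^4_{3,-3}: k∈[0..1] ⇒ +0.267619 -0.025408 = +0.242212;  D = -0.133565+0.202057i
d^4_{4,-3}: single k=0 term ⇒ -0.088153;  D = +0.082702-0.030519i
Y_4^{m'}(θ=2.8031,φ=4.9148) and Σ D·Y over m':
  (-0.1950-0.2284i)·(+0.0037-0.0039i)  (+0.0349+0.4744i)·(+0.0247+0.0355i)  (+0.2096-0.3346i)·(-0.1773+0.0760i)  (-0.0687+0.0273i)·(-0.0962-0.4686i)  (-0.2710-0.0707i)·(+0.4247+0.0000i)  (+0.2885+0.3551i)·(+0.0962-0.4686i)  (-0.0201-0.4093i)·(-0.1773-0.0760i)  (-0.1336+0.2021i)·(-0.0247+0.0355i)  (+0.0827-0.0305i)·(+0.0037+0.0039i)
Y_4^-3(R⁻¹ n̂) = +0.038134+0.051140i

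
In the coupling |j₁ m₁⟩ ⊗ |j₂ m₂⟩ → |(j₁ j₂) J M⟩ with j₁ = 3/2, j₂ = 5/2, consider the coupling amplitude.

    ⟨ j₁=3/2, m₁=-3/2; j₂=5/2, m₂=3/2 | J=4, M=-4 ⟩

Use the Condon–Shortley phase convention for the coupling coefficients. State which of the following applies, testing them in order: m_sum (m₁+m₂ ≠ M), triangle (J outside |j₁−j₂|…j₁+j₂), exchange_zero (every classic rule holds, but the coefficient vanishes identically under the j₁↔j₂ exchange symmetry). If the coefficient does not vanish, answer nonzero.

m-sum: m₁+m₂ = -3/2+3/2 = 0, M = -4  ✗ ⇒ coefficient is 0

m_sum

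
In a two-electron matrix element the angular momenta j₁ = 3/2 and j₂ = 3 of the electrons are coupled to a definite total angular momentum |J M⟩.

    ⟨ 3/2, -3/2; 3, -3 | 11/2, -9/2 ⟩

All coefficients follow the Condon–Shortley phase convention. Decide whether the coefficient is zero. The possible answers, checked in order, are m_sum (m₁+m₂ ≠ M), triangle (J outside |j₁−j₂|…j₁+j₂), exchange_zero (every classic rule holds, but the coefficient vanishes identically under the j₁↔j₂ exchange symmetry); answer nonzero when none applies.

triangle

m-sum: m₁+m₂ = -3/2+(-3) = -9/2, M = -9/2  ✓
triangle: need |j₁−j₂| ≤ J ≤ j₁+j₂, i.e. J ∈ [3/2, 9/2]; J = 11/2 is outside ✗ ⇒ coefficient is 0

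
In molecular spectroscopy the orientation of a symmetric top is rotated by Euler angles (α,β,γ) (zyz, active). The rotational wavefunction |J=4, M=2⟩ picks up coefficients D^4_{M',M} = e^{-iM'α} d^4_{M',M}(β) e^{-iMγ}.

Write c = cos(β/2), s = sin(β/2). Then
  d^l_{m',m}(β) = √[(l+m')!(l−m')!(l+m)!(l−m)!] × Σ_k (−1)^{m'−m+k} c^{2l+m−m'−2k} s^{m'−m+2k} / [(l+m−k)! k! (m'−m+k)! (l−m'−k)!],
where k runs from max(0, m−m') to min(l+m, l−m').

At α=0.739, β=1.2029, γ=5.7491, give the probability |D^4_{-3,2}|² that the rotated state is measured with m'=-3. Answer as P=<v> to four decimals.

P=0.0947

Split into d^4_{-3,2}(β=1.2029) × two z-phases.
With c≡cos(β/2)=0.824516 and s≡sin(β/2)=0.565839, N=[1·5040·720·2]^{1/2}=2693.993318
Admissible k: 5..6 (factorial args all ≥0)
  k=5: (−1)^0·2693.9933/(240)·0.8245^3·0.5658^5 = +0.364960
  k=6: (−1)^1·2693.9933/(720)·0.8245^1·0.5658^7 = -0.057294
d^4_{-3,2}(1.2029) = +0.364960 -0.057294 = +0.307666
|D^4_{-3,2}|² = |d^4_{-3,2}(β)|² = (+0.307666)² = 0.094658 (the z-rotation phases have unit modulus)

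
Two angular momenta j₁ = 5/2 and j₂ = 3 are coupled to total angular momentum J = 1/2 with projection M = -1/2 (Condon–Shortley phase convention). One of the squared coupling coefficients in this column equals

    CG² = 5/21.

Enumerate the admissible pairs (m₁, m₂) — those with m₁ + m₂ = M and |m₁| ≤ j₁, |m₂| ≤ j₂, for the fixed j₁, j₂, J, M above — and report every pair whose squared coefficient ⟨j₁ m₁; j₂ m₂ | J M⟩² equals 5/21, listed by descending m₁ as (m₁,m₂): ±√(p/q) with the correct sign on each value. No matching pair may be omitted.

Admissible pairs with m₁+m₂ = M = -1/2: (-5/2,2), (-3/2,1), (-1/2,0), (1/2,-1), (3/2,-2), (5/2,-3)
  (m₁,m₂)=(5/2,-3): CG² = 2/7, CG = +√(2/7)
  (m₁,m₂)=(3/2,-2): CG² = 5/21, CG = −√(5/21)   ← matches the target
  (m₁,m₂)=(1/2,-1): CG² = 4/21, CG = +√(4/21)
  (m₁,m₂)=(-1/2,0): CG² = 1/7, CG = −√(1/7)
  (m₁,m₂)=(-3/2,1): CG² = 2/21, CG = +√(2/21)
  (m₁,m₂)=(-5/2,2): CG² = 1/21, CG = −√(1/21)
Pairs with CG² = 5/21: (3/2,-2): −√(5/21)

(3/2,-2): −√(5/21)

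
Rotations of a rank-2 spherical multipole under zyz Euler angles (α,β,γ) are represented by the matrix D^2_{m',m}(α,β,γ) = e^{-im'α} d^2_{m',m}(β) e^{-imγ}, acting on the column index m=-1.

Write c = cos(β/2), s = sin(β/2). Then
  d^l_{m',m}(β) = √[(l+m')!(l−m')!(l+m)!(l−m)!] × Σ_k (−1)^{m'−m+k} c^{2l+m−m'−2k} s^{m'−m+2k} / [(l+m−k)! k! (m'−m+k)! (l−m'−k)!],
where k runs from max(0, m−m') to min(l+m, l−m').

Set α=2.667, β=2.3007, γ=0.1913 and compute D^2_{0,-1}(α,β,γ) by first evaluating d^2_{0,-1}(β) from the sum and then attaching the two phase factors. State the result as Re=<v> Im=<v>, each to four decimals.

Re=0.5975 Im=0.1157

D^2_{0,-1}(2.6670,2.3007,0.1913) = e^{-i·0·2.6670}·d^2_{0,-1}(2.3007)·e^{-i·-1·0.1913}. Compute d first:
Half-angle: c=0.408168, s=0.912907. N=√(2·2·1·6)=4.898979
k: max(0,(-1)−(0))=0 … min(2+(-1),2−(0))=1
  k=0: (−1)^1·4.8990/(2)·0.4082^3·0.9129^1 = -0.152061
  k=1: (−1)^2·4.8990/(2)·0.4082^1·0.9129^3 = +0.760666
d^2_{0,-1}(2.3007) = -0.152061 +0.760666 = +0.608605
Phases: e^{-i·(0)·2.6670}=+1.000000+0.000000i, e^{-i·(-1)·0.1913}=+0.981758+0.190135i ⇒ D=+0.597502+0.115717i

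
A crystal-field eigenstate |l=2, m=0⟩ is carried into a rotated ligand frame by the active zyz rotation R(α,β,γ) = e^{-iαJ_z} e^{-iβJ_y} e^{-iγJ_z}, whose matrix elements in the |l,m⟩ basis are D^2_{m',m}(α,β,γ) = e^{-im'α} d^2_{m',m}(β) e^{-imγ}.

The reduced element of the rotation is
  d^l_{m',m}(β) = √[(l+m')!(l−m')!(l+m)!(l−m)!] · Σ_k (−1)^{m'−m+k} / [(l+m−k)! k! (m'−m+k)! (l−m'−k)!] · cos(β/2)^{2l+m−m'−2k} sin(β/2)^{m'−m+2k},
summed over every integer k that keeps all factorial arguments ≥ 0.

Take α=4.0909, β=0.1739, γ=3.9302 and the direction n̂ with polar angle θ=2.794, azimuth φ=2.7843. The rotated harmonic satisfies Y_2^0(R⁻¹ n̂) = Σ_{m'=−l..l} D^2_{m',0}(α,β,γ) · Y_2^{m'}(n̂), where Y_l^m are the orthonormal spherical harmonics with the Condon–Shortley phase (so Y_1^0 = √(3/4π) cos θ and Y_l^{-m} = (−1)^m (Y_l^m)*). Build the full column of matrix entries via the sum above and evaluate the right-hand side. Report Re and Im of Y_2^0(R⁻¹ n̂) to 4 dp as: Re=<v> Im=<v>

Re=0.4692 Im=0.0000

Need the full column D^2_{m',0} for m'=−2..2 at α=4.0909, β=0.1739, γ=3.9302.
cos(β/2)=0.996222, sin(β/2)=0.086840
d^2_{-2,0}: single k=2 term ⇒ +0.018333;  D = -0.005903+0.017357i
d^2_{-1,0}: k∈[1..2] ⇒ +0.210313 -0.001598 = +0.208715;  D = -0.121524-0.169688i
d^2_{0,0}: k∈[0..2] ⇒ +0.984974 -0.029938 +0.000057 = +0.955094;  D = +0.955094+0.000000i
d^2_{1,0}: k∈[0..1] ⇒ -0.210313 +0.001598 = -0.208715;  D = +0.121524-0.169688i
d^2_{2,0}: single k=0 term ⇒ +0.018333;  D = -0.005903-0.017357i
Y_2^{m'}(θ=2.794,φ=2.7843) and Σ D·Y over m':
  (-0.0059+0.0174i)·(+0.0339+0.0294i)  (-0.1215-0.1697i)·(+0.2318+0.0865i)  (+0.9551+0.0000i)·(+0.5210+0.0000i)  (+0.1215-0.1697i)·(-0.2318+0.0865i)  (-0.0059-0.0174i)·(+0.0339-0.0294i)
Y_2^0(R⁻¹ n̂) = +0.469211+0.000000i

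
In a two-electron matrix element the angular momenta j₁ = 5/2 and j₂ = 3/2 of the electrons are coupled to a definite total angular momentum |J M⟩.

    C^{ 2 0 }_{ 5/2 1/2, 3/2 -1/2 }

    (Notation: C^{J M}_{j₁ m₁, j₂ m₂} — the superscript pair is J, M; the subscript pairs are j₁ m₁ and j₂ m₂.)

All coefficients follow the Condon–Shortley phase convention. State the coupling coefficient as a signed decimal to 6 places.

−√(1/14) ≈ -0.267261

triangle: 2!*3!*1!/7! = 12/5040
(j±m)!: 3!*2!*1!*2!*2!*2! = 96
prefactor² = (2J+1)*Δ*N² = 8/7
  k=0: +1/(0!*2!*2!*1!*1!*0!) = 1/4
  k=1: −1/(1!*1!*1!*0!*2!*1!) = -1/2
Σ = -1/4  ⇒  CG² = 8/7*(-1/4)² = 1/14
CG = −√(1/14) = -0.267261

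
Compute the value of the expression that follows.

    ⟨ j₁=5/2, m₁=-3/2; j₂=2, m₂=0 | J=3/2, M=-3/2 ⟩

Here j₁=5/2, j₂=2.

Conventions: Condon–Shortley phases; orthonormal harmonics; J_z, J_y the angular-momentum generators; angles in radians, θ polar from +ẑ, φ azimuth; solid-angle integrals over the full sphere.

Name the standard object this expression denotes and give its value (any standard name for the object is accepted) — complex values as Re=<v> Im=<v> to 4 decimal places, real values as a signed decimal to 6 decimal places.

Clebsch–Gordan coefficient, +√(12/35) ≈ +0.585540

This is a Clebsch–Gordan (vector-coupling) coefficient.
triangle: 3!·2!·1!/7! = 12/5040
(j±m)!: 1!·4!·2!·2!·0!·3! = 576
prefactor² = (2J+1)·Δ·N² = 192/35
  k=2: +1/(2!·1!·2!·0!·0!·1!) = 1/4
Σ = 1/4  ⇒  CG² = 192/35·(1/4)² = 12/35
CG = +√(12/35) = +0.585540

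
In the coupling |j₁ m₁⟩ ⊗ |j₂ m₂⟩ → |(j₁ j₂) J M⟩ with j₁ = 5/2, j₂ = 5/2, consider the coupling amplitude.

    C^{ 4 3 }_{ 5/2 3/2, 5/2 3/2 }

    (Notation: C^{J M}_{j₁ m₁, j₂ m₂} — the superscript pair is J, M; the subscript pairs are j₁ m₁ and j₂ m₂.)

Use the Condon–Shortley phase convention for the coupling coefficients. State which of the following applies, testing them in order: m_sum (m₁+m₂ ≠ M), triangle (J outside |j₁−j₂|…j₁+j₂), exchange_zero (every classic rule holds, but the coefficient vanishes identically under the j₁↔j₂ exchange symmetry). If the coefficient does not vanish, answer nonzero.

m-sum: m₁+m₂ = 3/2+3/2 = 3, M = 3  ✓
triangle: |j₁−j₂| = 0 ≤ J = 4 ≤ j₁+j₂ = 5  ✓
exchange: j₁=j₂ and m₁=m₂, and (−1)^(j₁+j₂−J) = (−1)^1 = −1 forces ⟨j₁m₁;j₂m₂|JM⟩ = −⟨j₂m₂;j₁m₁|JM⟩ = −⟨j₁m₁;j₂m₂|JM⟩ ⇒ the coefficient vanishes identically
Racah sum check: Σ_k collapses to 0 ⇒ CG = 0

exchange_zero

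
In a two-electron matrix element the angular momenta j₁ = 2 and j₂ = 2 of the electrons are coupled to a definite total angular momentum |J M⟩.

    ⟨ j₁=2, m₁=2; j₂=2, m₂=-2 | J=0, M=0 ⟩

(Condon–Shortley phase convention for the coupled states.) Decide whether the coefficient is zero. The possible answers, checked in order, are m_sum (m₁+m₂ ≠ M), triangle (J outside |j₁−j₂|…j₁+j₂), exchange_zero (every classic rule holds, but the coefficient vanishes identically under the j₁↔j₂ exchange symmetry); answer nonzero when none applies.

nonzero

m-sum: m₁+m₂ = 2+(-2) = 0, M = 0  ✓
triangle: |j₁−j₂| = 0 ≤ J = 0 ≤ j₁+j₂ = 4  ✓
exchange: j₁≠j₂ or m₁≠m₂ — the exchange symmetry imposes no constraint here
value check: CG = +√(1/5) = +0.447214 ≠ 0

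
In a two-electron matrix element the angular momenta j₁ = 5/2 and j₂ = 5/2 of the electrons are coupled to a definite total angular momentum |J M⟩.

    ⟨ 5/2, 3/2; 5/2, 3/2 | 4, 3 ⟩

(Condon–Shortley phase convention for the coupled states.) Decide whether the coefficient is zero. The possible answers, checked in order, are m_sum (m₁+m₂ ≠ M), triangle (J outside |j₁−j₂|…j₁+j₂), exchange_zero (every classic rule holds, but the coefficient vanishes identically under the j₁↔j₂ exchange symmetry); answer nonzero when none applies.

m-sum: m₁+m₂ = 3/2+3/2 = 3, M = 3  ✓
triangle: |j₁−j₂| = 0 ≤ J = 4 ≤ j₁+j₂ = 5  ✓
exchange: j₁=j₂ and m₁=m₂, and (−1)^(j₁+j₂−J) = (−1)^1 = −1 forces ⟨j₁m₁;j₂m₂|JM⟩ = −⟨j₂m₂;j₁m₁|JM⟩ = −⟨j₁m₁;j₂m₂|JM⟩ ⇒ the coefficient vanishes identically
Racah sum check: Σ_k collapses to 0 ⇒ CG = 0

exchange_zero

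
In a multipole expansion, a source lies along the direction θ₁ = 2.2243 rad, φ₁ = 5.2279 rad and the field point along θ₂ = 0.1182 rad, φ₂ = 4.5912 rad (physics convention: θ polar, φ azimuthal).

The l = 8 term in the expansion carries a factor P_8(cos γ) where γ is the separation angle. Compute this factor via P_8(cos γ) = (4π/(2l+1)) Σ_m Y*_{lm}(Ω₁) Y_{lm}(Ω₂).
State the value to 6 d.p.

0.008668

Expand P_8 via completeness: Σ_{m} conj(Y_{8,m}) at Ω₁ times Y_{8,m} at Ω₂ —
  term(m=-8) = +0.000000-0.000000i   from Y*(Ω₁)=-0.045165-0.067704i, Y(Ω₂)=+0.000000+0.000000i
  term(m=-7) = +0.000000+0.000000i   from Y*(Ω₁)=-0.112227+0.222595i, Y(Ω₂)=+0.000000-0.000000i
  term(m=-6) = -0.000005-0.000004i   from Y*(Ω₁)=+0.427981-0.020785i, Y(Ω₂)=-0.000010-0.000009i
  term(m=-5) = +0.000086+0.000004i   from Y*(Ω₁)=-0.212163-0.335388i, Y(Ω₂)=-0.000124+0.000178i
  term(m=-4) = -0.000076+0.000051i   from Y*(Ω₁)=-0.017142+0.032042i, Y(Ω₂)=+0.002232+0.001176i
  term(m=-3) = -0.002465+0.006985i   from Y*(Ω₁)=-0.340617+0.008266i, Y(Ω₂)=+0.007731-0.020319i
  term(m=-2) = -0.008847-0.028866i   from Y*(Ω₁)=+0.116839+0.195016i, Y(Ω₂)=-0.128921-0.031874i
  term(m=-1) = -0.102244-0.075602i   from Y*(Ω₁)=-0.122068+0.215432i, Y(Ω₂)=-0.062083+0.509775i
  term(m=+0) = +0.238828+0.000000i   from Y*(Ω₁)=+0.268850-0.000000i, Y(Ω₂)=+0.888333+0.000000i
  term(m=+1) = -0.102244+0.075602i   from Y*(Ω₁)=+0.122068+0.215432i, Y(Ω₂)=+0.062083+0.509775i
  term(m=+2) = -0.008847+0.028866i   from Y*(Ω₁)=+0.116839-0.195016i, Y(Ω₂)=-0.128921+0.031874i
  term(m=+3) = -0.002465-0.006985i   from Y*(Ω₁)=+0.340617+0.008266i, Y(Ω₂)=-0.007731-0.020319i
  term(m=+4) = -0.000076-0.000051i   from Y*(Ω₁)=-0.017142-0.032042i, Y(Ω₂)=+0.002232-0.001176i
  term(m=+5) = +0.000086-0.000004i   from Y*(Ω₁)=+0.212163-0.335388i, Y(Ω₂)=+0.000124+0.000178i
  term(m=+6) = -0.000005+0.000004i   from Y*(Ω₁)=+0.427981+0.020785i, Y(Ω₂)=-0.000010+0.000009i
  term(m=+7) = +0.000000-0.000000i   from Y*(Ω₁)=+0.112227+0.222595i, Y(Ω₂)=-0.000000-0.000000i
  term(m=+8) = +0.000000+0.000000i   from Y*(Ω₁)=-0.045165+0.067704i, Y(Ω₂)=+0.000000-0.000000i
Accumulated sum +0.011727+0.000000i; after 4π/(2l+1) scaling, +0.008668+0.000000i ⇒ P_8 = 0.008668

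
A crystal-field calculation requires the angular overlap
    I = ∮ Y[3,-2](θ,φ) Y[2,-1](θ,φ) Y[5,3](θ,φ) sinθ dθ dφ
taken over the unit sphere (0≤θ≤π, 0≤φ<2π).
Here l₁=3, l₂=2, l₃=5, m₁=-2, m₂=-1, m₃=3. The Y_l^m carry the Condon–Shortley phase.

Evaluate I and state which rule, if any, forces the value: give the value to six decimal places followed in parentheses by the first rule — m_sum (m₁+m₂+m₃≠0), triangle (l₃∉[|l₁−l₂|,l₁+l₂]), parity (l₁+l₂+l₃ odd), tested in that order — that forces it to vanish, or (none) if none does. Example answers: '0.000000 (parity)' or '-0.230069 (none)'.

-0.253584 (none)

Checks pass: Σm=0; 10 even; l₃=5∈[1,5].
(2·3+1)(2·2+1)(2·5+1) = 385
Δ: 0! 6! 4! / 11! → 1/2310
sum: t=0:+1/144 = 1/144
3j²(3 2 5; 0 0 0) = Δ·Π!·Σ² = 10/231  (sign -1)
sum: t=0:+1/720 = 1/720
3j²(3 2 5; -2 -1 3) = Δ·Π!·Σ² = 8/165  (sign +1)
combine: 4πI² = 385·10/231·8/165 = 80/99
take √, sign -1: I = -0.25358436
No selection rule forces the value: the integral is nonzero (none).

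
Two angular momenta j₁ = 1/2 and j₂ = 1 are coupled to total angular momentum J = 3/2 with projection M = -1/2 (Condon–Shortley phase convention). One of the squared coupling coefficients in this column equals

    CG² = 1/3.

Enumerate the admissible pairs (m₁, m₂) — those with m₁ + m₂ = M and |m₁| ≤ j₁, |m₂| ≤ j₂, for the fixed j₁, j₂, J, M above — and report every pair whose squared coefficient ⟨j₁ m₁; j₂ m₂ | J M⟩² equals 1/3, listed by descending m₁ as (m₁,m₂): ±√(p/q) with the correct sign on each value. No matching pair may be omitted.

(1/2,-1): +√(1/3)

Admissible pairs with m₁+m₂ = M = -1/2: (-1/2,0), (1/2,-1)
  (m₁,m₂)=(1/2,-1): CG² = 1/3, CG = +√(1/3)   ← matches the target
  (m₁,m₂)=(-1/2,0): CG² = 2/3, CG = +√(2/3)
Pairs with CG² = 1/3: (1/2,-1): +√(1/3)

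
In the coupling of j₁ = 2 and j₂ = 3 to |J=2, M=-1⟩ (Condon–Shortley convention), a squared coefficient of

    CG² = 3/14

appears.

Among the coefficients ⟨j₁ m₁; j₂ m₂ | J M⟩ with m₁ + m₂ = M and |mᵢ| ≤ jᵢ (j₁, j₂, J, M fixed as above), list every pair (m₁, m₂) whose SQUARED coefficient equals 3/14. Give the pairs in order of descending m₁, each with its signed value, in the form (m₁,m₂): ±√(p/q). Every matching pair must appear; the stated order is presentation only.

Admissible pairs with m₁+m₂ = M = -1: (-2,1), (-1,0), (0,-1), (1,-2), (2,-3)
  (m₁,m₂)=(2,-3): CG² = 5/14, CG = +√(5/14)
  (m₁,m₂)=(1,-2): CG² = 0/1, CG = 0
  (m₁,m₂)=(0,-1): CG² = 1/7, CG = −√(1/7)
  (m₁,m₂)=(-1,0): CG² = 2/7, CG = +√(2/7)
  (m₁,m₂)=(-2,1): CG² = 3/14, CG = −√(3/14)   ← matches the target
Pairs with CG² = 3/14: (-2,1): −√(3/14)

(-2,1): −√(3/14)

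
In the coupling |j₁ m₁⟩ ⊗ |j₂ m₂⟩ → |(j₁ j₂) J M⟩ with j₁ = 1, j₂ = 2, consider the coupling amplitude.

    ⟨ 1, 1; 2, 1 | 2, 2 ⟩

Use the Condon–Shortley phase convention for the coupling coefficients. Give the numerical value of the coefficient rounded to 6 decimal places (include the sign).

+√(1/3) = +0.577350

j₁+j₂−J=1  J+j₁−j₂=1  J−j₁+j₂=3  j₁+j₂+J+1=6
(j₁±m₁, j₂±m₂, J±M) = (2,0,3,1,4,0)
P² = 12
sum k=0..0:
  [0] +1/6 = 1/6
S = 1/6
C² = P²·S² = 1/3 ; C = +0.577350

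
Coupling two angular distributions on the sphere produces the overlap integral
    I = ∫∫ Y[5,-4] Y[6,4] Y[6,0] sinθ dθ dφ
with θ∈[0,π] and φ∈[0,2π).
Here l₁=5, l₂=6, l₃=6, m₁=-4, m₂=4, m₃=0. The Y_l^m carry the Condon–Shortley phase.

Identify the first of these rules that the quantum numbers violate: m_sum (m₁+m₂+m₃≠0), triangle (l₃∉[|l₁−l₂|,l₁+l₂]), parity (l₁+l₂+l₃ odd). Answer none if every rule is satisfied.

parity

Σmᵢ = 0  ✓
l₃∈[|l₁−l₂|,l₁+l₂]=[1,11], have l₃=6  ✓
Σlᵢ = 17 ⇒ odd  ✗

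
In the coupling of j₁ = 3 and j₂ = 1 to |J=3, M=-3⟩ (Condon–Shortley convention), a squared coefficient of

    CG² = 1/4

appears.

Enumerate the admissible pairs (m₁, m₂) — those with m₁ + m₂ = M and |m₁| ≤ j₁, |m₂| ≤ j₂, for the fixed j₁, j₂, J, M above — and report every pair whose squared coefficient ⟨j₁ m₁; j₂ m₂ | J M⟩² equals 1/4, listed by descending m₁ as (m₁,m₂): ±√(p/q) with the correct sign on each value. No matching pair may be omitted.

(-2,-1): +√(1/4)

Admissible pairs with m₁+m₂ = M = -3: (-3,0), (-2,-1)
  (m₁,m₂)=(-2,-1): CG² = 1/4, CG = +√(1/4)   ← matches the target
  (m₁,m₂)=(-3,0): CG² = 3/4, CG = −√(3/4)
Pairs with CG² = 1/4: (-2,-1): +√(1/4)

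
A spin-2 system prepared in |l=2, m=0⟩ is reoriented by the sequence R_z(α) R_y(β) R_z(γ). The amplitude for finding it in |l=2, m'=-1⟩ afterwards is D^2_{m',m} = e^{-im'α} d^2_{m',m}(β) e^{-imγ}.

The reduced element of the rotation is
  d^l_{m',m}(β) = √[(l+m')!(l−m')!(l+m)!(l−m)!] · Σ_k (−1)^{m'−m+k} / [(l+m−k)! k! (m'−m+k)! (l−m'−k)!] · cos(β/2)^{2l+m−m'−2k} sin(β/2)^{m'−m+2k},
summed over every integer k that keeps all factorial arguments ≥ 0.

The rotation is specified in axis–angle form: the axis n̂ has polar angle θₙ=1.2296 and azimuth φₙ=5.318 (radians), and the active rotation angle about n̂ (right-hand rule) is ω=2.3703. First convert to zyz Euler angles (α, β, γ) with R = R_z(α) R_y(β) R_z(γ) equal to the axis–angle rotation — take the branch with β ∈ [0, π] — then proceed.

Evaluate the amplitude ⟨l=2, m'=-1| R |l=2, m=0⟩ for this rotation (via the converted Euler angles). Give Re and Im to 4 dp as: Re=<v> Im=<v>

Axis–angle → zyz. n̂ = (sinθₙcosφₙ, sinθₙsinφₙ, cosθₙ) = (+0.536449, -0.774761, +0.334615), ω = 2.3703.
R = I cosω + sinω [n̂]ₓ + (1−cosω) n̂n̂ᵀ gives
  R = [-0.222893, -0.946872, -0.231847; -0.480377, +0.313634, -0.819068; +0.848267, -0.071190, -0.524762]
β = atan2(√(R₁₃²+R₂₃²), R₃₃) = 2.123232; α = atan2(R₂₃, R₁₃) mod 2π = 4.436543; γ = atan2(R₃₂, −R₃₁) mod 2π = 3.225321
Split into d^2_{-1,0}(β=2.1232) × two z-phases.
c=cos(2.123232/2)=0.487462, s=sin(2.123232/2)=0.873144; N=√[1·6·2·2]=4.898979
Admissible k: 1..2 (factorial args all ≥0)
  k=1: (−1)^0·4.8990/(2)·0.4875^3·0.8731^1 = +0.247733
  k=2: (−1)^1·4.8990/(2)·0.4875^1·0.8731^3 = -0.794830
d^2_{-1,0}(2.1232) = +0.247733 -0.794830 = -0.547097
D = (-0.272361-0.962195i)·(-0.547097)·(+1.000000+0.000000i) = +0.149008+0.526414i

Re=0.1490 Im=0.5264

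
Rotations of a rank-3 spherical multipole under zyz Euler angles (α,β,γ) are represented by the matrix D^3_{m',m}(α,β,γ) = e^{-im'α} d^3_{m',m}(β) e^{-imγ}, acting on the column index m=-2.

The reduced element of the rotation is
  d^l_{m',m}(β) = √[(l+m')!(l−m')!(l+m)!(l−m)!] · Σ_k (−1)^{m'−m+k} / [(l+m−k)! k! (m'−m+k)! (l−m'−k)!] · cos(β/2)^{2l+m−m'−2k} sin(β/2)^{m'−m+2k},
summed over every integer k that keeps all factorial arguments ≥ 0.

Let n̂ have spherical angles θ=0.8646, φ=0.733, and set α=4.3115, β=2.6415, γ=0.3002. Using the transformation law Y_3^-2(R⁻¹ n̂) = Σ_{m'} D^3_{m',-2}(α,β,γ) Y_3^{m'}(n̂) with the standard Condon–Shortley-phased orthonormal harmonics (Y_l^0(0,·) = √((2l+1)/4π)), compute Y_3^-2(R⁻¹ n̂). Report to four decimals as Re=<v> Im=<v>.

Need the full column D^3_{m',-2} for m'=−3..3 at α=4.3115, β=2.6415, γ=0.3002.
cos(β/2)=0.247449, sin(β/2)=0.968901
d^3_{-3,-2}: single k=1 term ⇒ +0.002202;  D = +0.001247+0.001814i
d^3_{-2,-2}: k∈[0..1] ⇒ +0.000230 -0.017598 = -0.017369;  D = +0.017018-0.003474i
d^3_{-1,-2}: k∈[0..1] ⇒ -0.002843 +0.087161 = +0.084319;  D = +0.016711-0.082646i
d^3_{0,-2}: k∈[0..1] ⇒ +0.019278 -0.295562 = -0.276284;  D = -0.227965-0.156093i
d^3_{1,-2}: k∈[0..1] ⇒ -0.087161 +0.668163 = +0.581001;  D = -0.489300+0.313286i
d^3_{2,-2}: k∈[0..1] ⇒ +0.269810 -0.827325 = -0.557515;  D = +0.093562+0.549608i
d^3_{3,-2}: single k=0 term ⇒ -0.517557;  D = -0.503658-0.119135i
Y_3^{m'}(θ=0.8646,φ=0.733) and Σ D·Y over m':
  (+0.0012+0.0018i)·(-0.1080-0.1487i)  (+0.0170-0.0035i)·(+0.0402-0.3818i)  (+0.0167-0.0826i)·(+0.2020-0.1819i)  (-0.2280-0.1561i)·(-0.2166+0.0000i)  (-0.4893+0.3133i)·(-0.2020-0.1819i)  (+0.0936+0.5496i)·(+0.0402+0.3818i)  (-0.5037-0.1191i)·(+0.1080-0.1487i)
Y_3^-2(R⁻¹ n̂) = -0.085135+0.152571i

Re=-0.0851 Im=0.1526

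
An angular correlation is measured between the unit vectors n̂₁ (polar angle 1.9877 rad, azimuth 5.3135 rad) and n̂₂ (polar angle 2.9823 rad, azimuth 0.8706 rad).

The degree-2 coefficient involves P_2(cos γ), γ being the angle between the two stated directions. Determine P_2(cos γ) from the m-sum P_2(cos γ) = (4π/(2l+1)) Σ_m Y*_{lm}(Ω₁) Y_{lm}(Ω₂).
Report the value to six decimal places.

-0.304311

Summing Y*_{l m}(θ₁,φ₁)·Y_{l m}(θ₂,φ₂) over m ∈ [−2, 2]; prefactor 4π/(2·2+1) = 2.513274:
  term(m=-2) = (-0.002694, 0.001611)   from Y*(Ω₁)=(-0.116350, -0.301249), Y(Ω₂)=(-0.001648, -0.009578)
  term(m=-1) = (-0.009214, -0.033358)   from Y*(Ω₁)=(-0.161769, 0.235895), Y(Ω₂)=(-0.077962, 0.092523)
  term(m=+0) = (-0.097267, -0.000000)   from Y*(Ω₁)=(-0.160248, -0.000000), Y(Ω₂)=(0.606977, 0.000000)
  term(m=+1) = (-0.009214, 0.033358)   from Y*(Ω₁)=(0.161769, 0.235895), Y(Ω₂)=(0.077962, 0.092523)
  term(m=+2) = (-0.002694, -0.001611)   from Y*(Ω₁)=(-0.116350, 0.301249), Y(Ω₂)=(-0.001648, 0.009578)
Σ over m = (-0.121082, 0.000000); ×(4π/5) → (-0.304311, 0.000000). Real part: -0.304311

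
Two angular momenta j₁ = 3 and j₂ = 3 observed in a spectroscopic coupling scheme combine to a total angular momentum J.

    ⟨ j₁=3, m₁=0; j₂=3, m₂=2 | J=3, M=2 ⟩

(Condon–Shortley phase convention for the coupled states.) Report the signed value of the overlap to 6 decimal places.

+√(1/6) ≈ +0.408248

triangle: 3!·3!·3!/10! = 216/3628800
(j±m)!: 3!·3!·5!·1!·5!·1! = 518400
prefactor² = (2J+1)·Δ·N² = 216
  k=2: +1/(2!·1!·1!·3!·2!·0!) = 1/24
  k=3: −1/(3!·0!·0!·2!·3!·1!) = -1/72
Σ = 1/36  ⇒  CG² = 216·(1/36)² = 1/6
CG = +√(1/6) = +0.408248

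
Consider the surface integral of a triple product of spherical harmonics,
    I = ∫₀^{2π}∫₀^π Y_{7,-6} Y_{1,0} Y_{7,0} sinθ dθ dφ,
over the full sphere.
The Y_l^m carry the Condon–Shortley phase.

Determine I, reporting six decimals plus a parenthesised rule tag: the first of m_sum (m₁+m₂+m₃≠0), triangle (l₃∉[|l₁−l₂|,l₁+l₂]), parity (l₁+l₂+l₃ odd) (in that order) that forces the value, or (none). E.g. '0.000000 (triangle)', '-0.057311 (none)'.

0.000000 (m_sum)

Σmᵢ = -6 ≠ 0, so the φ-integral vanishes; I = 0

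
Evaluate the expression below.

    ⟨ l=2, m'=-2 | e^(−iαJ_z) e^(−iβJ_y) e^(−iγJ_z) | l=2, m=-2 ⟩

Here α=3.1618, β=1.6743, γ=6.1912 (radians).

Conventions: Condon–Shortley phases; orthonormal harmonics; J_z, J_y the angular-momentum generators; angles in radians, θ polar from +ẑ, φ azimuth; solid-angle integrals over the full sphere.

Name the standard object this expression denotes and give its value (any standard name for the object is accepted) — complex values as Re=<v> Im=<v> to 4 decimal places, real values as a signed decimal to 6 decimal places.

This is a Wigner D-matrix element — the rotation-matrix element ⟨l m'| R(α,β,γ) |l m⟩ in the angular-momentum basis.
First d^2_{-2,-2}(β=1.6743), then the phase factors e^{-i(-2)α} and e^{-i(-2)γ}:
Half-angle: c=0.669582, s=0.742738. N=√(1·24·1·24)=24.000000
Admissible k: 0..0 (factorial args all ≥0)
  k=0: (−1)^0·24.0000/(24)·0.6696^4·0.7427^0 = +0.201009
d^2_{-2,-2}(1.6743) = +0.201009
Attach z-rotation phases: D = e^{-i(-2)(3.1618)}·(+0.201009)·e^{-i(-2)(6.1912)} = +0.198942-0.028757i

Wigner D-matrix element, Re=0.1989 Im=-0.0288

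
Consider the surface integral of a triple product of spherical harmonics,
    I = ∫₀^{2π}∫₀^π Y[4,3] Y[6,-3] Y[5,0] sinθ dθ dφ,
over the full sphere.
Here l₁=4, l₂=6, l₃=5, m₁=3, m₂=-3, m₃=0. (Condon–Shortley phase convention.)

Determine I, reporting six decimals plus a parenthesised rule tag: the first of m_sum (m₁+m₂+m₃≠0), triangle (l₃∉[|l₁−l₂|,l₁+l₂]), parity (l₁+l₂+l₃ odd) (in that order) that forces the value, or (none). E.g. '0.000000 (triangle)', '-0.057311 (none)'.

0.000000 (parity)

Σlᵢ=15 odd — θ-integrand is odd under cosθ→−cosθ; I=0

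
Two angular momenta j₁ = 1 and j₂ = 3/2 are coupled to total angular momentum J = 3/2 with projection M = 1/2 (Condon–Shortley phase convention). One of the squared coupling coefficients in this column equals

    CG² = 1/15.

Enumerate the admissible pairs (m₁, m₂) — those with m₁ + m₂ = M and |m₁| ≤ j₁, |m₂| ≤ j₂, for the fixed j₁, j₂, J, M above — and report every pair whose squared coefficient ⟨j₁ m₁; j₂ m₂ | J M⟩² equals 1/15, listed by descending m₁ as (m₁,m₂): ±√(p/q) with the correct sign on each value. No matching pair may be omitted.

Admissible pairs with m₁+m₂ = M = 1/2: (-1,3/2), (0,1/2), (1,-1/2)
  (m₁,m₂)=(1,-1/2): CG² = 8/15, CG = +√(8/15)
  (m₁,m₂)=(0,1/2): CG² = 1/15, CG = −√(1/15)   ← matches the target
  (m₁,m₂)=(-1,3/2): CG² = 2/5, CG = −√(2/5)
Pairs with CG² = 1/15: (0,1/2): −√(1/15)

(0,1/2): −√(1/15)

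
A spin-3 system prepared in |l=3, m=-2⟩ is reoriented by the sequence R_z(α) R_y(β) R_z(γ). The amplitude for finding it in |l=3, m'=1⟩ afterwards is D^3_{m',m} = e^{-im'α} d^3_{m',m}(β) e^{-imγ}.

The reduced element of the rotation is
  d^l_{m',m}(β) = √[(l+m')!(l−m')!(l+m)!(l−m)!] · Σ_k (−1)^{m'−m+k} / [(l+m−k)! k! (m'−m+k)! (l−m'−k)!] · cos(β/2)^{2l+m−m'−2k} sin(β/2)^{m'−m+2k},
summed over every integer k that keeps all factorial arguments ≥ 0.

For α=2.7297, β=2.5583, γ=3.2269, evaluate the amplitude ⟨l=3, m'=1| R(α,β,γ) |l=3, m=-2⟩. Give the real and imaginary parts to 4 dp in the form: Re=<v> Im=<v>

D^3_{1,-2}(2.7297,2.5583,3.2269) = e^{-i·1·2.7297}·d^3_{1,-2}(2.5583)·e^{-i·-2·3.2269}. Compute d first:
With c≡cos(β/2)=0.287529 and s≡sin(β/2)=0.957772, N=[24·2·1·120]^{1/2}=75.894664
k∈{0,1} keeps every argument non-negative
  k=0: (−1)^3·75.8947/(12)·0.2875^3·0.9578^3 = -0.132088
  k=1: (−1)^4·75.8947/(24)·0.2875^1·0.9578^5 = +0.732812
d^3_{1,-2}(2.5583) = -0.132088 +0.732812 = +0.600724
Phases: e^{-i·(1)·2.7297}=-0.916365-0.400344i, e^{-i·(-2)·3.2269}=+0.985481+0.169788i ⇒ D=-0.501656-0.330470i

Re=-0.5017 Im=-0.3305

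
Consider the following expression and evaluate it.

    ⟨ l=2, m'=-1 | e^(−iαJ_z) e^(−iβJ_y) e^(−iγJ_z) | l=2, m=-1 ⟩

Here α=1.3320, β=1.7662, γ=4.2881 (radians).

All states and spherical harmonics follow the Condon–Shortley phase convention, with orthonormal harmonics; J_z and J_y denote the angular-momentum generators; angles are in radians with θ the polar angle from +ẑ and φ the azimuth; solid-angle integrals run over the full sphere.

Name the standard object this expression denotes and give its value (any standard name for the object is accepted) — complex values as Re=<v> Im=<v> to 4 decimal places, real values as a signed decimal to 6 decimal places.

Wigner D-matrix element, Re=-0.4408 Im=0.3443

This is a Wigner D-matrix element — the rotation-matrix element ⟨l m'| R(α,β,γ) |l m⟩ in the angular-momentum basis.
Split into d^2_{-1,-1}(β=1.7662) × two z-phases.
Half-angle: c=0.634759, s=0.772710. N=√(1·6·1·6)=6.000000
Admissible k: 0..1 (factorial args all ≥0)
  k=0: (−1)^0·6.0000/(6)·0.6348^4·0.7727^0 = +0.162344
  k=1: (−1)^1·6.0000/(2)·0.6348^2·0.7727^2 = -0.721726
d^2_{-1,-1}(1.7662) = +0.162344 -0.721726 = -0.559382
Phases: e^{-i·(-1)·1.3320}=+0.236533+0.971623i, e^{-i·(-1)·4.2881}=-0.411673-0.911332i ⇒ D=-0.440847+0.344328i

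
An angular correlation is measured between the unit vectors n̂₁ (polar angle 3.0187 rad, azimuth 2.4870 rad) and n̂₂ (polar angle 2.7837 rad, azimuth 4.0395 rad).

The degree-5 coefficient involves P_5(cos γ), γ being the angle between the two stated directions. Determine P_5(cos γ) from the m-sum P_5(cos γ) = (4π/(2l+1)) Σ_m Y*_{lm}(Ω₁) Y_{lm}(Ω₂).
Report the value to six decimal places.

Term-by-term m-sum for l=5 (normalisation 4π/11 = 1.142397):
  m=-5: (0.00001 - 0.00000j) × (0.00054 - 0.00239j) = 0.00000 - 0.00000j  (running Σ = 0.00000 - 0.00000j)
  m=-4: (0.00028 + 0.00016j) × (0.01864 - 0.00900j) = 0.00001 + 0.00000j  (running Σ = 0.00001 + 0.00000j)
  m=-3: (0.00192 + 0.00463j) × (0.09243 + 0.04441j) = -0.00003 + 0.00051j  (running Σ = -0.00002 + 0.00051j)
  m=-2: (-0.01278 + 0.04773j) × (0.07092 + 0.30986j) = -0.01570 - 0.00057j  (running Σ = -0.01572 - 0.00006j)
  m=-1: (-0.23621 + 0.18129j) × (-0.34126 + 0.42819j) = 0.00298 - 0.16301j  (running Σ = -0.01273 - 0.16307j)
  m=0: (-0.83253 + 0.00000j) × (-0.22750 + 0.00000j) = 0.18940 + 0.00000j  (running Σ = 0.17666 - 0.16307j)
  m=1: (0.23621 + 0.18129j) × (0.34126 + 0.42819j) = 0.00298 + 0.16301j  (running Σ = 0.17965 - 0.00006j)
  m=2: (-0.01278 - 0.04773j) × (0.07092 - 0.30986j) = -0.01570 + 0.00057j  (running Σ = 0.16395 + 0.00051j)
  m=3: (-0.00192 + 0.00463j) × (-0.09243 + 0.04441j) = -0.00003 - 0.00051j  (running Σ = 0.16392 + 0.00000j)
  m=4: (0.00028 - 0.00016j) × (0.01864 + 0.00900j) = 0.00001 - 0.00000j  (running Σ = 0.16393 - 0.00000j)
  m=5: (-0.00001 - 0.00000j) × (-0.00054 - 0.00239j) = 0.00000 + 0.00000j  (running Σ = 0.16393 - 0.00000j)
Total Σ_m = 0.16393 - 0.00000j. Multiply by 1.142397: 0.18727 - 0.00000j. P_5(cos γ) = 0.187272

0.187272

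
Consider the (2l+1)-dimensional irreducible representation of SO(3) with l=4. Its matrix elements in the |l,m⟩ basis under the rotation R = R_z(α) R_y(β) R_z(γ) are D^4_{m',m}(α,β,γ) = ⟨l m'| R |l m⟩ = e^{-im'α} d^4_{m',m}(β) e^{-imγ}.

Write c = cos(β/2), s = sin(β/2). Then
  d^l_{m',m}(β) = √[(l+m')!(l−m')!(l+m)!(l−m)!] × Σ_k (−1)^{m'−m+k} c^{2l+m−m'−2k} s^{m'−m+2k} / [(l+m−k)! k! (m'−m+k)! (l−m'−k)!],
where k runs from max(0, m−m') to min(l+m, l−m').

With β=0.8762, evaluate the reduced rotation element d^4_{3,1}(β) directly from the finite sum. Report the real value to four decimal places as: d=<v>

d=0.4996

d^4_{3,1}(β=0.8762) via the finite sum:
Half-angle: c=0.905559, s=0.424220. N=√(5040·1·120·6)=1904.940944
The bounds max(0,m−m')=0 and min(l+m,l−m')=1 give 2 terms
  k=0: (−1)^2·1904.9409/(240)·0.9056^6·0.4242^2 = +0.787686
  k=1: (−1)^3·1904.9409/(144)·0.9056^4·0.4242^4 = -0.288104
d^4_{3,1}(0.8762) = +0.787686 -0.288104 = +0.499582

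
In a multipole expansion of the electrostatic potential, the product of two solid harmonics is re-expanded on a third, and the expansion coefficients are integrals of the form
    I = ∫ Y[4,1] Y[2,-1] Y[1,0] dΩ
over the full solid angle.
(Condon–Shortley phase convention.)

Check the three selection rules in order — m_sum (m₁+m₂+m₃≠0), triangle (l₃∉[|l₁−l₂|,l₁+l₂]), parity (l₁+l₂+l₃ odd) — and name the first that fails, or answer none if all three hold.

azimuthal sum: 1 − 1 + 0 = 0  ✓
l₃ must lie in [2,6]; have l₃=1  ✗
L = 4 + 2 + 1 = 7 (odd)

triangle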